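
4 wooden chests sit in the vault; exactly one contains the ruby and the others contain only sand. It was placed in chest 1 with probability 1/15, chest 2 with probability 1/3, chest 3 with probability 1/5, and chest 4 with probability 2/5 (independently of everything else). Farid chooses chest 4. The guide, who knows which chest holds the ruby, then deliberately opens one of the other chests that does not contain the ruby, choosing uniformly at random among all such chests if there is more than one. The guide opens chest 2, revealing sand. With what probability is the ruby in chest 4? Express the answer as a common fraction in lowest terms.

Consider each possible location of the ruby in turn.
If it is in chest 1 (prior 1/15): the guide has 2 equally likely choices, so probability 1/2; weight (1/15)·(1/2) = 1/30.
If it is in chest 2 (prior 1/3): the guide opened chest 2, so this case is ruled out; weight (1/3)·0 = 0.
If it is in chest 3 (prior 1/5): the guide has 2 equally likely choices, so probability 1/2; weight (1/5)·(1/2) = 1/10.
If it is in chest 4 (prior 2/5): the guide has 3 equally likely choices, so probability 1/3; weight (2/5)·(1/3) = 2/15.
The weights sum to 4/15.
So P(the ruby in chest 4 | the guide opened chest 2) = (2/15) / (4/15) = 1/2.

1/2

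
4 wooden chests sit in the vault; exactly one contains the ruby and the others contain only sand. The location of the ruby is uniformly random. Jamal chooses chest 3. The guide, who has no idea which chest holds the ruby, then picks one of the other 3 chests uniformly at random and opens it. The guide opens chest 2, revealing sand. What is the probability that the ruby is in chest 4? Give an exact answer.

1/3

Because the guide chose which chest to open without knowing where the ruby is, the choice is independent of the prize location. Learning that chest 2 does not hold the ruby simply rules out that one location and leaves the remaining 3 chests still equally likely by symmetry.
So P(the ruby in chest 4) = 1/3.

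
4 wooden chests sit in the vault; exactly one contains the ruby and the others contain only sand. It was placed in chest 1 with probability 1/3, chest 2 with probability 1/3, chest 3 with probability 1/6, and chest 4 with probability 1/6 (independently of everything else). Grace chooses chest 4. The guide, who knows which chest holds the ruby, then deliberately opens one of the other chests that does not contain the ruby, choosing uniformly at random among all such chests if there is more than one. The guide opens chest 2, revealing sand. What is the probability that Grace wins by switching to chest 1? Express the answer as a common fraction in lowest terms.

6/11

Apply Bayes' rule, conditioning on where the ruby actually is.
If it is in chest 1 (prior 1/3): the guide has 2 equally likely choices, so probability 1/2; weight (1/3)·(1/2) = 1/6.
If it is in chest 2 (prior 1/3): the guide opened chest 2, so this case is ruled out; weight (1/3)·0 = 0.
If it is in chest 3 (prior 1/6): the guide has 2 equally likely choices, so probability 1/2; weight (1/6)·(1/2) = 1/12.
If it is in chest 4 (prior 1/6): the guide has 3 equally likely choices, so probability 1/3; weight (1/6)·(1/3) = 1/18.
The weights sum to 11/36.
So P(the ruby in chest 1 | the guide opened chest 2) = (1/6) / (11/36) = 6/11.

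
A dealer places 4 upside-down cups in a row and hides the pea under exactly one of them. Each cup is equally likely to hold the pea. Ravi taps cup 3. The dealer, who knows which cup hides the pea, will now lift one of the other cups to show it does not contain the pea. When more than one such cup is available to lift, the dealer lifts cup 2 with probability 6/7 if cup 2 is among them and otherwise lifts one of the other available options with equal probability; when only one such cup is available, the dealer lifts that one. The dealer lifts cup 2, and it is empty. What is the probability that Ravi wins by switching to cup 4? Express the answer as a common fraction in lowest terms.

Apply Bayes' rule, conditioning on where the pea actually is.
If it is under any of cups 1, 3, and 4 (prior 1/4 each): cup 2 is available, opened with probability 6/7; weight (1/4)·(6/7) = 3/14 each.
If it is under cup 2 (prior 1/4): the dealer opened cup 2, so this case is ruled out; weight (1/4)·0 = 0.
The weights sum to 9/14.
So P(the pea under cup 4 | the dealer opened cup 2) = (3/14) / (9/14) = 1/3.

1/3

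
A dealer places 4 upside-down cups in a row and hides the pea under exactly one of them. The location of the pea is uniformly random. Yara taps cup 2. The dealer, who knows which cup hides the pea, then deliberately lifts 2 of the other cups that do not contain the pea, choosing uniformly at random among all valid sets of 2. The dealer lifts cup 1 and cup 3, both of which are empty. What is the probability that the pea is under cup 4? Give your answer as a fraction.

3/4

Condition on the true location of the pea.
If it is under either of cups 1 and 3 (prior 1/4 each): that cup was opened and seen not to hold the prize — ruled out; weight (1/4)·0 = 0 each.
If it is under cup 2 (prior 1/4): the dealer has 3 equally likely choices, so probability 1/3; weight (1/4)·(1/3) = 1/12.
If it is under cup 4 (prior 1/4): the dealer has no choice, probability 1; weight (1/4)·1 = 1/4.
The weights sum to 1/3.
So P(the pea under cup 4 | the dealer opened cup 1 and cup 3) = (1/4) / (1/3) = 3/4.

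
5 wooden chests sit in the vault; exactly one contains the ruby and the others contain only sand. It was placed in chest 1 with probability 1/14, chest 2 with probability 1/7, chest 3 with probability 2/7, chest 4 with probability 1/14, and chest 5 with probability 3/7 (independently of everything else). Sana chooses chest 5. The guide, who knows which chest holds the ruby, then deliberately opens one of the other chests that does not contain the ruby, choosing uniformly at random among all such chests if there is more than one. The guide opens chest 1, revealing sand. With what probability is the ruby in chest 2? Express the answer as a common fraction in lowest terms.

Apply Bayes' rule, conditioning on where the ruby actually is.
If it is in chest 1 (prior 1/14): the guide opened chest 1, so this case is ruled out; weight (1/14)·0 = 0.
If it is in chest 2 (prior 1/7): the guide has 3 equally likely choices, so probability 1/3; weight (1/7)·(1/3) = 1/21.
If it is in chest 3 (prior 2/7): the guide has 3 equally likely choices, so probability 1/3; weight (2/7)·(1/3) = 2/21.
If it is in chest 4 (prior 1/14): the guide has 3 equally likely choices, so probability 1/3; weight (1/14)·(1/3) = 1/42.
If it is in chest 5 (prior 3/7): the guide has 4 equally likely choices, so probability 1/4; weight (3/7)·(1/4) = 3/28.
The weights sum to 23/84.
So P(the ruby in chest 2 | the guide opened chest 1) = (1/21) / (23/84) = 4/23.

4/23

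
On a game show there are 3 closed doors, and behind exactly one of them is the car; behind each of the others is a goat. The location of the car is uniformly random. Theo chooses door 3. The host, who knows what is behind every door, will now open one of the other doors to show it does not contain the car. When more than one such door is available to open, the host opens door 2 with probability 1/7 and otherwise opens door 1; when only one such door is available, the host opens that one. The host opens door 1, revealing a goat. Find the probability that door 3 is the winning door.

6/13

Apply Bayes' rule, conditioning on where the car actually is.
If it is behind door 1 (prior 1/3): the host opened door 1, so this case is ruled out; weight (1/3)·0 = 0.
If it is behind door 2 (prior 1/3): only door 1 is available, probability 1; weight (1/3)·1 = 1/3.
If it is behind door 3 (prior 1/3): door 2 is available but not opened, probability 6/7; weight (1/3)·(6/7) = 2/7.
The weights sum to 13/21.
So P(the car behind door 3 | the host opened door 1) = (2/7) / (13/21) = 6/13.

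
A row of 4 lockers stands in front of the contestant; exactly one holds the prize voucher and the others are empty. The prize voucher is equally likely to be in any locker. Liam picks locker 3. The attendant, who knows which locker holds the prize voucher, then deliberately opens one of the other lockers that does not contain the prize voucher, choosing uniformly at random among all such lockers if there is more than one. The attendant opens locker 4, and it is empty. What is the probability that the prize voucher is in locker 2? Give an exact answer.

3/8

Apply Bayes' rule, conditioning on where the prize voucher actually is.
If it is in either of lockers 1 and 2 (prior 1/4 each): the attendant has 2 equally likely choices, so probability 1/2; weight (1/4)·(1/2) = 1/8 each.
If it is in locker 3 (prior 1/4): the attendant has 3 equally likely choices, so probability 1/3; weight (1/4)·(1/3) = 1/12.
If it is in locker 4 (prior 1/4): the attendant opened locker 4, so this case is ruled out; weight (1/4)·0 = 0.
The weights sum to 1/3.
So P(the prize voucher in locker 2 | the attendant opened locker 4) = (1/8) / (1/3) = 3/8.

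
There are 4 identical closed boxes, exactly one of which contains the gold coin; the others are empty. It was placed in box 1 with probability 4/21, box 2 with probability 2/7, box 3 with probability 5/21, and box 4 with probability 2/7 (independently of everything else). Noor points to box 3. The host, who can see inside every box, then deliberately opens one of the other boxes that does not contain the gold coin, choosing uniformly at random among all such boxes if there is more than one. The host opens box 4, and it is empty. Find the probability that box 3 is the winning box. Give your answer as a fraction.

Consider each possible location of the gold coin in turn.
If it is in box 1 (prior 4/21): the host has 2 equally likely choices, so probability 1/2; weight (4/21)·(1/2) = 2/21.
If it is in box 2 (prior 2/7): the host has 2 equally likely choices, so probability 1/2; weight (2/7)·(1/2) = 1/7.
If it is in box 3 (prior 5/21): the host has 3 equally likely choices, so probability 1/3; weight (5/21)·(1/3) = 5/63.
If it is in box 4 (prior 2/7): the host opened box 4, so this case is ruled out; weight (2/7)·0 = 0.
The weights sum to 20/63.
So P(the gold coin in box 3 | the host opened box 4) = (5/63) / (20/63) = 1/4.

1/4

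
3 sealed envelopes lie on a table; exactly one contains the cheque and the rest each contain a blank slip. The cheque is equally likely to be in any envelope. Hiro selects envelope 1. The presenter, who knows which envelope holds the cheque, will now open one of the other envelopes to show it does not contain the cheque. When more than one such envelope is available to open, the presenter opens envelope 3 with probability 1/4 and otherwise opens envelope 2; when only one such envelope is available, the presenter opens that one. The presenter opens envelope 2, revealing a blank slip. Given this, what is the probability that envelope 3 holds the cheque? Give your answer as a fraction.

Apply Bayes' rule, conditioning on where the cheque actually is.
If it is in envelope 1 (prior 1/3): envelope 3 is available but not opened, probability 3/4; weight (1/3)·(3/4) = 1/4.
If it is in envelope 2 (prior 1/3): the presenter opened envelope 2, so this case is ruled out; weight (1/3)·0 = 0.
If it is in envelope 3 (prior 1/3): only envelope 2 is available, probability 1; weight (1/3)·1 = 1/3.
The weights sum to 7/12.
So P(the cheque in envelope 3 | the presenter opened envelope 2) = (1/3) / (7/12) = 4/7.

4/7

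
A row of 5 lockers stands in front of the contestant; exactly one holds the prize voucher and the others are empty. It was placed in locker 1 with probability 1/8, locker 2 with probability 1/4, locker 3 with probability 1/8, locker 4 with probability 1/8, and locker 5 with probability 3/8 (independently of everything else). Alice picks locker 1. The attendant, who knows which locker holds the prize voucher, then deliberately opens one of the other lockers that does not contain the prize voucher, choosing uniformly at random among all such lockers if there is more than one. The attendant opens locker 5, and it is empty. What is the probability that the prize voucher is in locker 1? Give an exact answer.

Condition on the true location of the prize voucher.
If it is in locker 1 (prior 1/8): the attendant has 4 equally likely choices, so probability 1/4; weight (1/8)·(1/4) = 1/32.
If it is in locker 2 (prior 1/4): the attendant has 3 equally likely choices, so probability 1/3; weight (1/4)·(1/3) = 1/12.
If it is in either of lockers 3 and 4 (prior 1/8 each): the attendant has 3 equally likely choices, so probability 1/3; weight (1/8)·(1/3) = 1/24 each.
If it is in locker 5 (prior 3/8): the attendant opened locker 5, so this case is ruled out; weight (3/8)·0 = 0.
The weights sum to 19/96.
So P(the prize voucher in locker 1 | the attendant opened locker 5) = (1/32) / (19/96) = 3/19.

3/19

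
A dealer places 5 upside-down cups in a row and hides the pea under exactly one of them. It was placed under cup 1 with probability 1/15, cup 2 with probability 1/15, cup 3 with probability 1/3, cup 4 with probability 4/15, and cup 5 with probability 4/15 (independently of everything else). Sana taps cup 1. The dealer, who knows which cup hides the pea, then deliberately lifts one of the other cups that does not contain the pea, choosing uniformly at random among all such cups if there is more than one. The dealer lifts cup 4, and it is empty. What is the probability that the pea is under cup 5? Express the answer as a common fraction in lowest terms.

Apply Bayes' rule, conditioning on where the pea actually is.
If it is under cup 1 (prior 1/15): the dealer has 4 equally likely choices, so probability 1/4; weight (1/15)·(1/4) = 1/60.
If it is under cup 2 (prior 1/15): the dealer has 3 equally likely choices, so probability 1/3; weight (1/15)·(1/3) = 1/45.
If it is under cup 3 (prior 1/3): the dealer has 3 equally likely choices, so probability 1/3; weight (1/3)·(1/3) = 1/9.
If it is under cup 4 (prior 4/15): the dealer opened cup 4, so this case is ruled out; weight (4/15)·0 = 0.
If it is under cup 5 (prior 4/15): the dealer has 3 equally likely choices, so probability 1/3; weight (4/15)·(1/3) = 4/45.
The weights sum to 43/180.
So P(the pea under cup 5 | the dealer opened cup 4) = (4/45) / (43/180) = 16/43.

16/43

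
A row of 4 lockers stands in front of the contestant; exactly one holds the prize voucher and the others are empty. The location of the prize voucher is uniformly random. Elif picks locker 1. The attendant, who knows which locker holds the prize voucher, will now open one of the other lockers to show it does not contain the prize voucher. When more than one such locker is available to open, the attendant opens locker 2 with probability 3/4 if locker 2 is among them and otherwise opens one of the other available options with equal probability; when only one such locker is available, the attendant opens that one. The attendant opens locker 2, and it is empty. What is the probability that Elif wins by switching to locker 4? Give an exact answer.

1/3

Consider each possible location of the prize voucher in turn.
If it is in any of lockers 1, 3, and 4 (prior 1/4 each): locker 2 is available, opened with probability 3/4; weight (1/4)·(3/4) = 3/16 each.
If it is in locker 2 (prior 1/4): the attendant opened locker 2, so this case is ruled out; weight (1/4)·0 = 0.
The weights sum to 9/16.
So P(the prize voucher in locker 4 | the attendant opened locker 2) = (3/16) / (9/16) = 1/3.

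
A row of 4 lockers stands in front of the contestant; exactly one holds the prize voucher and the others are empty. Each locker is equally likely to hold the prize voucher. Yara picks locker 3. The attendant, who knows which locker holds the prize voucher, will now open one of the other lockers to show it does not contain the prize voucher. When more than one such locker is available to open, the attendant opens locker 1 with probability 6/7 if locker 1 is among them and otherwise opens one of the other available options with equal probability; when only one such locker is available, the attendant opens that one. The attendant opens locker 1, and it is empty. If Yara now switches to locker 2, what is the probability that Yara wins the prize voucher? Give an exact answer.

Condition on the true location of the prize voucher.
If it is in locker 1 (prior 1/4): the attendant opened locker 1, so this case is ruled out; weight (1/4)·0 = 0.
If it is in any of lockers 2, 3, and 4 (prior 1/4 each): locker 1 is available, opened with probability 6/7; weight (1/4)·(6/7) = 3/14 each.
The weights sum to 9/14.
So P(the prize voucher in locker 2 | the attendant opened locker 1) = (3/14) / (9/14) = 1/3.

1/3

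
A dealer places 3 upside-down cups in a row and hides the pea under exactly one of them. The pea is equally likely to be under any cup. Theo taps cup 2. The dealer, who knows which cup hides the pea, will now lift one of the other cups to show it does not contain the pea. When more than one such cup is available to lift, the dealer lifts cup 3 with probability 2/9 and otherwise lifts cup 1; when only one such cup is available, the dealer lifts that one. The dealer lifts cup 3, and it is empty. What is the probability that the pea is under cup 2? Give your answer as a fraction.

2/11

Apply Bayes' rule, conditioning on where the pea actually is.
If it is under cup 1 (prior 1/3): only cup 3 is available, probability 1; weight (1/3)·1 = 1/3.
If it is under cup 2 (prior 1/3): cup 3 is available, opened with probability 2/9; weight (1/3)·(2/9) = 2/27.
If it is under cup 3 (prior 1/3): the dealer opened cup 3, so this case is ruled out; weight (1/3)·0 = 0.
The weights sum to 11/27.
So P(the pea under cup 2 | the dealer opened cup 3) = (2/27) / (11/27) = 2/11.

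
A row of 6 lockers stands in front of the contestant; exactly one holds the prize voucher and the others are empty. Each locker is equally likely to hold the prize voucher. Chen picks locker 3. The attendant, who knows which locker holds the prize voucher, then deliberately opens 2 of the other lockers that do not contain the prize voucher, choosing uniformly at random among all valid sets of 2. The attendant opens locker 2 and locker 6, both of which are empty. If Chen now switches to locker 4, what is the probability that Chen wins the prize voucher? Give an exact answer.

5/18

Condition on the true location of the prize voucher.
If it is in any of lockers 1, 4, and 5 (prior 1/6 each): the attendant has 6 equally likely choices, so probability 1/6; weight (1/6)·(1/6) = 1/36 each.
If it is in either of lockers 2 and 6 (prior 1/6 each): that locker was opened and seen not to hold the prize — ruled out; weight (1/6)·0 = 0 each.
If it is in locker 3 (prior 1/6): the attendant has 10 equally likely choices, so probability 1/10; weight (1/6)·(1/10) = 1/60.
The weights sum to 1/10.
So P(the prize voucher in locker 4 | the attendant opened locker 2 and locker 6) = (1/36) / (1/10) = 5/18.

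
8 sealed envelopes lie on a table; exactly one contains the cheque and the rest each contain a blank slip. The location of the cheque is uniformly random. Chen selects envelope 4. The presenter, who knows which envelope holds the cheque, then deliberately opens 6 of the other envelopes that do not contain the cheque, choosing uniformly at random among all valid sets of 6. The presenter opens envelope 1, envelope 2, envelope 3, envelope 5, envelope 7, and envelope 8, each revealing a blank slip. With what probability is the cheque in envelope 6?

7/8

Consider each possible location of the cheque in turn.
If it is in any of envelopes 1, 2, 3, 5, 7, and 8 (prior 1/8 each): that envelope was opened and seen not to hold the prize — ruled out; weight (1/8)·0 = 0 each.
If it is in envelope 4 (prior 1/8): the presenter has 7 equally likely choices, so probability 1/7; weight (1/8)·(1/7) = 1/56.
If it is in envelope 6 (prior 1/8): the presenter has no choice, probability 1; weight (1/8)·1 = 1/8.
The weights sum to 1/7.
So P(the cheque in envelope 6 | the presenter opened envelope 1, envelope 2, envelope 3, envelope 5, envelope 7, and envelope 8) = (1/8) / (1/7) = 7/8.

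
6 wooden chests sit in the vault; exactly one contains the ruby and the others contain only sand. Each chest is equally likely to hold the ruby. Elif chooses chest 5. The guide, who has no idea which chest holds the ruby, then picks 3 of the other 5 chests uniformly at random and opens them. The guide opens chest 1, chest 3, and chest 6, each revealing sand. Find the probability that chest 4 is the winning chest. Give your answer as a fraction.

Apply Bayes' rule, conditioning on where the ruby actually is.
If it is in any of chests 1, 3, and 6 (prior 1/6 each): that chest was opened and seen not to hold the prize — ruled out; weight (1/6)·0 = 0 each.
If it is in any of chests 2, 4, and 5 (prior 1/6 each): the guide picks exactly this set with probability 1/10 regardless, and none is the prize; weight (1/6)·(1/10) = 1/60 each.
The weights sum to 1/20.
So P(the ruby in chest 4 | the guide opened chest 1, chest 3, and chest 6) = (1/60) / (1/20) = 1/3.

1/3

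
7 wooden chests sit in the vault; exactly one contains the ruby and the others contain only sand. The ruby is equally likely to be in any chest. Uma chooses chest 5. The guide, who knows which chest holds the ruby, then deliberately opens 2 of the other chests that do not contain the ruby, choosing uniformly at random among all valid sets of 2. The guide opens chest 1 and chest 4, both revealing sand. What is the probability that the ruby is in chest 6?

Consider each possible location of the ruby in turn.
If it is in either of chests 1 and 4 (prior 1/7 each): that chest was opened and seen not to hold the prize — ruled out; weight (1/7)·0 = 0 each.
If it is in any of chests 2, 3, 6, and 7 (prior 1/7 each): the guide has 10 equally likely choices, so probability 1/10; weight (1/7)·(1/10) = 1/70 each.
If it is in chest 5 (prior 1/7): the guide has 15 equally likely choices, so probability 1/15; weight (1/7)·(1/15) = 1/105.
The weights sum to 1/15.
So P(the ruby in chest 6 | the guide opened chest 1 and chest 4) = (1/70) / (1/15) = 3/14.

3/14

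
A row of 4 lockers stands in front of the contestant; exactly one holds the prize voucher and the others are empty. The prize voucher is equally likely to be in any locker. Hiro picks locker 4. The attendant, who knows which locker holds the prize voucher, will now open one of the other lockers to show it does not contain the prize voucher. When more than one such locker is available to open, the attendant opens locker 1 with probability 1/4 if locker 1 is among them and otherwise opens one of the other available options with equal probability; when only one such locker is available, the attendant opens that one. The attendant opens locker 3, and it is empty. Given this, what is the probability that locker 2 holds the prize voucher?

6/13

Apply Bayes' rule, conditioning on where the prize voucher actually is.
If it is in locker 1 (prior 1/4): locker 1 holds the prize so is unavailable; the attendant chooses uniformly among the 2 others, probability 1/2; weight (1/4)·(1/2) = 1/8.
If it is in locker 2 (prior 1/4): locker 1 is available but not opened, probability 3/4; weight (1/4)·(3/4) = 3/16.
If it is in locker 3 (prior 1/4): the attendant opened locker 3, so this case is ruled out; weight (1/4)·0 = 0.
If it is in locker 4 (prior 1/4): locker 1 is available but not opened; locker 3 gets probability (1 − 1/4)/2 = 3/8; weight (1/4)·(3/8) = 3/32.
The weights sum to 13/32.
So P(the prize voucher in locker 2 | the attendant opened locker 3) = (3/16) / (13/32) = 6/13.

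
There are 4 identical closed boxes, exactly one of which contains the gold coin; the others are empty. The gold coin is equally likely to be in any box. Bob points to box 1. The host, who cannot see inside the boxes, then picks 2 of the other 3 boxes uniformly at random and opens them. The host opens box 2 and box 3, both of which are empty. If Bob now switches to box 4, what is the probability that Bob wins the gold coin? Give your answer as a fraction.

Apply Bayes' rule, conditioning on where the gold coin actually is.
If it is in either of boxes 1 and 4 (prior 1/4 each): the host picks exactly this set with probability 1/3 regardless, and none is the prize; weight (1/4)·(1/3) = 1/12 each.
If it is in either of boxes 2 and 3 (prior 1/4 each): that box was opened and seen not to hold the prize — ruled out; weight (1/4)·0 = 0 each.
The weights sum to 1/6.
So P(the gold coin in box 4 | the host opened box 2 and box 3) = (1/12) / (1/6) = 1/2.

1/2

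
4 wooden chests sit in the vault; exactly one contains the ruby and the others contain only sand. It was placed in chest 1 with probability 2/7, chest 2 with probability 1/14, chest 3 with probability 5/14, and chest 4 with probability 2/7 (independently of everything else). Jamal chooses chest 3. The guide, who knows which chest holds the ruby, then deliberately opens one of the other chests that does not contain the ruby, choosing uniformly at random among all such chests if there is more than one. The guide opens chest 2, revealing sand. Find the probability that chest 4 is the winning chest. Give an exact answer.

6/17

Consider each possible location of the ruby in turn.
If it is in either of chests 1 and 4 (prior 2/7 each): the guide has 2 equally likely choices, so probability 1/2; weight (2/7)·(1/2) = 1/7 each.
If it is in chest 2 (prior 1/14): the guide opened chest 2, so this case is ruled out; weight (1/14)·0 = 0.
If it is in chest 3 (prior 5/14): the guide has 3 equally likely choices, so probability 1/3; weight (5/14)·(1/3) = 5/42.
The weights sum to 17/42.
So P(the ruby in chest 4 | the guide opened chest 2) = (1/7) / (17/42) = 6/17.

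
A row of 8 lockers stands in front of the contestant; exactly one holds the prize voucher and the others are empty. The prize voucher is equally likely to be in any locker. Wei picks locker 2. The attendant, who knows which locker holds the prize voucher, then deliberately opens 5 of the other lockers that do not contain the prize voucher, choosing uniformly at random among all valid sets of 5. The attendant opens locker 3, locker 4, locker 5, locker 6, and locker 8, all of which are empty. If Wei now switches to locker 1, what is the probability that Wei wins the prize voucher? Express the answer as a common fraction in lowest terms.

Condition on the true location of the prize voucher.
If it is in either of lockers 1 and 7 (prior 1/8 each): the attendant has 6 equally likely choices, so probability 1/6; weight (1/8)·(1/6) = 1/48 each.
If it is in locker 2 (prior 1/8): the attendant has 21 equally likely choices, so probability 1/21; weight (1/8)·(1/21) = 1/168.
If it is in any of lockers 3, 4, 5, 6, and 8 (prior 1/8 each): that locker was opened and seen not to hold the prize — ruled out; weight (1/8)·0 = 0 each.
The weights sum to 1/21.
So P(the prize voucher in locker 1 | the attendant opened locker 3, locker 4, locker 5, locker 6, and locker 8) = (1/48) / (1/21) = 7/16.

7/16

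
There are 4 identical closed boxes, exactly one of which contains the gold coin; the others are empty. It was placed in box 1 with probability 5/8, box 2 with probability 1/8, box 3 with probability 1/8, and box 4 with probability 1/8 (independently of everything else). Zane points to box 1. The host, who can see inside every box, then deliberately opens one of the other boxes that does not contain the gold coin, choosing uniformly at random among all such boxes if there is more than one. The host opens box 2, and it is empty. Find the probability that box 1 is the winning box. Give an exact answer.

Condition on the true location of the gold coin.
If it is in box 1 (prior 5/8): the host has 3 equally likely choices, so probability 1/3; weight (5/8)·(1/3) = 5/24.
If it is in box 2 (prior 1/8): the host opened box 2, so this case is ruled out; weight (1/8)·0 = 0.
If it is in either of boxes 3 and 4 (prior 1/8 each): the host has 2 equally likely choices, so probability 1/2; weight (1/8)·(1/2) = 1/16 each.
The weights sum to 1/3.
So P(the gold coin in box 1 | the host opened box 2) = (5/24) / (1/3) = 5/8.

5/8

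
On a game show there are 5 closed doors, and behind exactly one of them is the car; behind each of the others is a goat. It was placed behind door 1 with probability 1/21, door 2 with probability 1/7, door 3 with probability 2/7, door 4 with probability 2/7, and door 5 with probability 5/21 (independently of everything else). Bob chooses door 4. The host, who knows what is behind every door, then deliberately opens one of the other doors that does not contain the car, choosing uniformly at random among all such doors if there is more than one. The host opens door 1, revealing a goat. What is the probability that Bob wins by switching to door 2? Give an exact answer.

6/37

Consider each possible location of the car in turn.
If it is behind door 1 (prior 1/21): the host opened door 1, so this case is ruled out; weight (1/21)·0 = 0.
If it is behind door 2 (prior 1/7): the host has 3 equally likely choices, so probability 1/3; weight (1/7)·(1/3) = 1/21.
If it is behind door 3 (prior 2/7): the host has 3 equally likely choices, so probability 1/3; weight (2/7)·(1/3) = 2/21.
If it is behind door 4 (prior 2/7): the host has 4 equally likely choices, so probability 1/4; weight (2/7)·(1/4) = 1/14.
If it is behind door 5 (prior 5/21): the host has 3 equally likely choices, so probability 1/3; weight (5/21)·(1/3) = 5/63.
The weights sum to 37/126.
So P(the car behind door 2 | the host opened door 1) = (1/21) / (37/126) = 6/37.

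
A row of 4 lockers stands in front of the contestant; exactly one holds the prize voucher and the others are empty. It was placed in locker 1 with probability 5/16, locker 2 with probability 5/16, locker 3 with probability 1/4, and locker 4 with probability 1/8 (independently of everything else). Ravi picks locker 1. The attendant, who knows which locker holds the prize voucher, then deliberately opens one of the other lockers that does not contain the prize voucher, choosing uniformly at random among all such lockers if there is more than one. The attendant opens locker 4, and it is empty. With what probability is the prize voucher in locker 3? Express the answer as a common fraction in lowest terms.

12/37

Condition on the true location of the prize voucher.
If it is in locker 1 (prior 5/16): the attendant has 3 equally likely choices, so probability 1/3; weight (5/16)·(1/3) = 5/48.
If it is in locker 2 (prior 5/16): the attendant has 2 equally likely choices, so probability 1/2; weight (5/16)·(1/2) = 5/32.
If it is in locker 3 (prior 1/4): the attendant has 2 equally likely choices, so probability 1/2; weight (1/4)·(1/2) = 1/8.
If it is in locker 4 (prior 1/8): the attendant opened locker 4, so this case is ruled out; weight (1/8)·0 = 0.
The weights sum to 37/96.
So P(the prize voucher in locker 3 | the attendant opened locker 4) = (1/8) / (37/96) = 12/37.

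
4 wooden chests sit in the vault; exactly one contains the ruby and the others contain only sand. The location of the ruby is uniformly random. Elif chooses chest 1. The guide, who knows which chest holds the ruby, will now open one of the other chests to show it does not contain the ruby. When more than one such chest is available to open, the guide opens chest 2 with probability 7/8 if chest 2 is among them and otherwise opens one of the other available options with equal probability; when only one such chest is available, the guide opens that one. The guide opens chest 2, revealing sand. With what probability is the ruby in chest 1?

Consider each possible location of the ruby in turn.
If it is in any of chests 1, 3, and 4 (prior 1/4 each): chest 2 is available, opened with probability 7/8; weight (1/4)·(7/8) = 7/32 each.
If it is in chest 2 (prior 1/4): the guide opened chest 2, so this case is ruled out; weight (1/4)·0 = 0.
The weights sum to 21/32.
So P(the ruby in chest 1 | the guide opened chest 2) = (7/32) / (21/32) = 1/3.

1/3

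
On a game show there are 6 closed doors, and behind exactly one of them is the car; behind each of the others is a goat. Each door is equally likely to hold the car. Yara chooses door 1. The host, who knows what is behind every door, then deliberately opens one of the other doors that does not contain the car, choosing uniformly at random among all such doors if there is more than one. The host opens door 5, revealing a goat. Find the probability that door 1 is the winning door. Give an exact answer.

1/6

Condition on the true location of the car.
If it is behind door 1 (prior 1/6): the host has 5 equally likely choices, so probability 1/5; weight (1/6)·(1/5) = 1/30.
If it is behind any of doors 2, 3, 4, and 6 (prior 1/6 each): the host has 4 equally likely choices, so probability 1/4; weight (1/6)·(1/4) = 1/24 each.
If it is behind door 5 (prior 1/6): the host opened door 5, so this case is ruled out; weight (1/6)·0 = 0.
The weights sum to 1/5.
So P(the car behind door 1 | the host opened door 5) = (1/30) / (1/5) = 1/6.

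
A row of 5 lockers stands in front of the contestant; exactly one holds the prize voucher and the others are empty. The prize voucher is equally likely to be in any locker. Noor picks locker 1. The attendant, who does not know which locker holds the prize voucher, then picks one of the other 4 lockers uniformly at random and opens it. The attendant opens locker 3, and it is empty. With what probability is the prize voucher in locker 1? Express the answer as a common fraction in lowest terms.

1/4

Condition on the true location of the prize voucher.
If it is in any of lockers 1, 2, 4, and 5 (prior 1/5 each): the attendant picks locker 3 with probability 1/4 regardless, and it is not the prize; weight (1/5)·(1/4) = 1/20 each.
If it is in locker 3 (prior 1/5): the attendant opened locker 3, so this case is ruled out; weight (1/5)·0 = 0.
The weights sum to 1/5.
So P(the prize voucher in locker 1 | the attendant opened locker 3) = (1/20) / (1/5) = 1/4.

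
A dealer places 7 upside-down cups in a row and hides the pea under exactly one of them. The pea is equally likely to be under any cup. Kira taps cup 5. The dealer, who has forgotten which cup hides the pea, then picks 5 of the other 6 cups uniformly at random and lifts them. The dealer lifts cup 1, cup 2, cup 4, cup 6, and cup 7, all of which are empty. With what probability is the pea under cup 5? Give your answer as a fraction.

1/2

Because the dealer chose which cups to lift without knowing where the pea is, the choice is independent of the prize location. Learning that none of the 5 opened cups holds the pea simply rules out those 5 locations and leaves the remaining 2 cups still equally likely by symmetry.
So P(the pea under cup 5) = 1/2.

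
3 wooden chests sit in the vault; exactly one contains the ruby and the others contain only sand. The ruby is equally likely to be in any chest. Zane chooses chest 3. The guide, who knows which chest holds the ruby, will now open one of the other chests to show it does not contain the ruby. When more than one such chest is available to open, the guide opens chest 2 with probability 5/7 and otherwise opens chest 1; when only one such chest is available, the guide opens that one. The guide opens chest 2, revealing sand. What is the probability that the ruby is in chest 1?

Consider each possible location of the ruby in turn.
If it is in chest 1 (prior 1/3): only chest 2 is available, probability 1; weight (1/3)·1 = 1/3.
If it is in chest 2 (prior 1/3): the guide opened chest 2, so this case is ruled out; weight (1/3)·0 = 0.
If it is in chest 3 (prior 1/3): chest 2 is available, opened with probability 5/7; weight (1/3)·(5/7) = 5/21.
The weights sum to 4/7.
So P(the ruby in chest 1 | the guide opened chest 2) = (1/3) / (4/7) = 7/12.

7/12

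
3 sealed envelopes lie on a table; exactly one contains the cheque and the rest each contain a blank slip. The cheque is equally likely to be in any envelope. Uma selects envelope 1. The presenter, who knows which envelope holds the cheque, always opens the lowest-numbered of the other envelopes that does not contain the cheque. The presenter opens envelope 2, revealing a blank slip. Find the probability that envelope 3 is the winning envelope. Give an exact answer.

1/2

Condition on the true location of the cheque.
If it is in either of envelopes 1 and 3 (prior 1/3 each): envelope 2 is the lowest-numbered option available, probability 1; weight (1/3)·1 = 1/3 each.
If it is in envelope 2 (prior 1/3): the presenter opened envelope 2, so this case is ruled out; weight (1/3)·0 = 0.
The weights sum to 2/3.
So P(the cheque in envelope 3 | the presenter opened envelope 2) = (1/3) / (2/3) = 1/2.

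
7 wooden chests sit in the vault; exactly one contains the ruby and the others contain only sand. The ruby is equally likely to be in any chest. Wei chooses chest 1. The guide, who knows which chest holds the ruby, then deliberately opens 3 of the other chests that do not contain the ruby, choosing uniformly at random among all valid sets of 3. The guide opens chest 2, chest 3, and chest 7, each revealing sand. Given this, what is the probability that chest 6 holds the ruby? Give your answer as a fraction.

Consider each possible location of the ruby in turn.
If it is in chest 1 (prior 1/7): the guide has 20 equally likely choices, so probability 1/20; weight (1/7)·(1/20) = 1/140.
If it is in any of chests 2, 3, and 7 (prior 1/7 each): that chest was opened and seen not to hold the prize — ruled out; weight (1/7)·0 = 0 each.
If it is in any of chests 4, 5, and 6 (prior 1/7 each): the guide has 10 equally likely choices, so probability 1/10; weight (1/7)·(1/10) = 1/70 each.
The weights sum to 1/20.
So P(the ruby in chest 6 | the guide opened chest 2, chest 3, and chest 7) = (1/70) / (1/20) = 2/7.

2/7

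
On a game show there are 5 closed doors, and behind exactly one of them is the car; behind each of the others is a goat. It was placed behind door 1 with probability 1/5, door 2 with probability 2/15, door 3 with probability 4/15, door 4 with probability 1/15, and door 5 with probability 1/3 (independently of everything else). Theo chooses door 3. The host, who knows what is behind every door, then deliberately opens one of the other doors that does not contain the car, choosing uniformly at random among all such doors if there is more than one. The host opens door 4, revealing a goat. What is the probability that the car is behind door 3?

Apply Bayes' rule, conditioning on where the car actually is.
If it is behind door 1 (prior 1/5): the host has 3 equally likely choices, so probability 1/3; weight (1/5)·(1/3) = 1/15.
If it is behind door 2 (prior 2/15): the host has 3 equally likely choices, so probability 1/3; weight (2/15)·(1/3) = 2/45.
If it is behind door 3 (prior 4/15): the host has 4 equally likely choices, so probability 1/4; weight (4/15)·(1/4) = 1/15.
If it is behind door 4 (prior 1/15): the host opened door 4, so this case is ruled out; weight (1/15)·0 = 0.
If it is behind door 5 (prior 1/3): the host has 3 equally likely choices, so probability 1/3; weight (1/3)·(1/3) = 1/9.
The weights sum to 13/45.
So P(the car behind door 3 | the host opened door 4) = (1/15) / (13/45) = 3/13.

3/13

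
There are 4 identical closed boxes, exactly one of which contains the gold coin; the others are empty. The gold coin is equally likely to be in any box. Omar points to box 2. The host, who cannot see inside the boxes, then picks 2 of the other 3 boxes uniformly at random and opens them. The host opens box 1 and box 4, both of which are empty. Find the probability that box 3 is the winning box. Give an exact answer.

1/2

Apply Bayes' rule, conditioning on where the gold coin actually is.
If it is in either of boxes 1 and 4 (prior 1/4 each): that box was opened and seen not to hold the prize — ruled out; weight (1/4)·0 = 0 each.
If it is in either of boxes 2 and 3 (prior 1/4 each): the host picks exactly this set with probability 1/3 regardless, and none is the prize; weight (1/4)·(1/3) = 1/12 each.
The weights sum to 1/6.
So P(the gold coin in box 3 | the host opened box 1 and box 4) = (1/12) / (1/6) = 1/2.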